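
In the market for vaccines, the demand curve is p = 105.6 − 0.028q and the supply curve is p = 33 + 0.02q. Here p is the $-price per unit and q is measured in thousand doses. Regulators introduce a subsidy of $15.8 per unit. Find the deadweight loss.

$2600.42 thousand

Competitive equilibrium: 105.6 − 0.028q = 33 + 0.02q → q* = 1512.5, p* = 63.25.
The subsidy lowers effective supply by 15.8: p = 17.2 + 0.02q.
New quantity: 105.6 − 0.028q = 17.2 + 0.02q → q' = 1841.6667.
Overproduction Δq = 1841.6667 − 1512.5 = 329.1667; wedge = subsidy = 15.8.
The triangle = ½ × 329.1667 × 15.8 = $2600.42 thousand.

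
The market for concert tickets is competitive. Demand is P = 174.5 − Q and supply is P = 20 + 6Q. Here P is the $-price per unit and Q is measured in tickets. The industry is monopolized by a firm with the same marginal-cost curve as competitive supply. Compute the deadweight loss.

Competitive equilibrium: 174.5 − Q = 20 + 6Q → Q* = 22.0714, P* = 152.4286.
Marginal revenue: MR = 174.5 − 2Q. Set MR = MC: 174.5 − 2Q = 20 + 6Q → Q_m = 19.3125.
Price P_m = 174.5 − 1·19.3125 = 155.1875; MC(Q_m) = 20 + 6·19.3125 = 135.875.
Competitive Q* = 22.0714, so ΔQ = 2.7589; wedge = 155.1875 − 135.875 = 19.3125.
The triangle = ½ × 2.7589 × 19.3125 = $26.64.

$26.64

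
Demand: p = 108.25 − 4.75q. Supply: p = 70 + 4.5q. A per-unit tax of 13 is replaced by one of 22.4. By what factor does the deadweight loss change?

2.969

Competitive equilibrium: 108.25 − 4.75q = 70 + 4.5q → q* = 4.1351, p* = 88.6081.
For a per-unit tax t: Δq = t/9.25, so DWL = ½·t·(t/9.25) = t²/18.5.
At t = 13: DWL = 9.135. At t = 22.4: DWL = 27.122.
Ratio = (22.4/13)² = 2.969.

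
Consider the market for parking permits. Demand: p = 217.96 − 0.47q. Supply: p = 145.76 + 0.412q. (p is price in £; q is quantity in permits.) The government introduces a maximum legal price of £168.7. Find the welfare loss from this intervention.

Competitive equilibrium: 217.96 − 0.47q = 145.76 + 0.412q → q* = 81.8594, p* = 179.4861.
At the ceiling p = 168.7, quantity supplied = (168.7 − 145.76)/0.412 = 55.6796.
Willingness to pay at q' = 55.6796: 217.96 − 0.47·55.6796 = 191.7906.
Δq = 81.8594 − 55.6796 = 26.1798; wedge = 191.7906 − 168.7 = 23.0906.
Welfare loss = ½ × 26.1798 × 23.0906 = £302.25.

£302.25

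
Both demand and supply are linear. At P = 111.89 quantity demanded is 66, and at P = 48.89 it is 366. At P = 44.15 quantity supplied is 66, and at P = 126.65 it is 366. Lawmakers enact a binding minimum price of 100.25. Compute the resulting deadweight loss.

Demand slope = (48.89 − 111.89)/(366 − 66) = −0.21, so P = 125.75 − 0.21Q.
Supply slope = (126.65 − 44.15)/(366 − 66) = 0.275, so P = 26 + 0.275Q.
Competitive equilibrium: 125.75 − 0.21Q = 26 + 0.275Q → Q* = 205.6701, P* = 82.5593.
At the floor P = 100.25, quantity demanded = (125.75 − 100.25)/0.21 = 121.4286.
Sellers' marginal cost at Q' = 121.4286: 26 + 0.275·121.4286 = 59.3929.
ΔQ = 205.6701 − 121.4286 = 84.2415; wedge = 100.25 − 59.3929 = 40.8571.
Welfare loss = ½ × 84.2415 × 40.8571 = 1720.93.

1720.93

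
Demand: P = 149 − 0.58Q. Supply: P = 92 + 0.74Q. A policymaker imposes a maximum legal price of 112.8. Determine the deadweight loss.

Competitive equilibrium: 149 − 0.58Q = 92 + 0.74Q → Q* = 43.1818, P* = 123.9545.
At the ceiling P = 112.8, quantity supplied = (112.8 − 92)/0.74 = 28.1081.
Willingness to pay at Q' = 28.1081: 149 − 0.58·28.1081 = 132.6973.
ΔQ = 43.1818 − 28.1081 = 15.0737; wedge = 132.6973 − 112.8 = 19.8973.
Deadweight loss = ½ × 15.0737 × 19.8973 = 149.96.

149.96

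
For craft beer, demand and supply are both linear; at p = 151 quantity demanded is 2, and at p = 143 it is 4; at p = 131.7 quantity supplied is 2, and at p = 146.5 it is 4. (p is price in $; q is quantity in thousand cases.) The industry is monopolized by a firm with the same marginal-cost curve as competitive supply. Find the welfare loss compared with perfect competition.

$5.24 thousand

Demand slope = (143 − 151)/(4 − 2) = −4, so p = 159 − 4q.
Supply slope = (146.5 − 131.7)/(4 − 2) = 7.4, so p = 116.9 + 7.4q.
Competitive equilibrium: 159 − 4q = 116.9 + 7.4q → q* = 3.693, p* = 144.2281.
Marginal revenue: MR = 159 − 8q. Set MR = MC: 159 − 8q = 116.9 + 7.4q → q_m = 2.7338.
Price p_m = 159 − 4·2.7338 = 148.0648; MC(q_m) = 116.9 + 7.4·2.7338 = 137.1301.
Competitive q* = 3.693, so Δq = 0.9592; wedge = 148.0648 − 137.1301 = 10.9347.
Welfare loss = ½ × 0.9592 × 10.9347 = $5.24 thousand.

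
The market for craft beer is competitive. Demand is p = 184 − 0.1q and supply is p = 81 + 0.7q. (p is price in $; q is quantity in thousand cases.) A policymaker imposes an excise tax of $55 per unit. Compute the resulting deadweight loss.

$1890.625 thousand

Competitive equilibrium: 184 − 0.1q = 81 + 0.7q → q* = 128.75, p* = 171.125.
With the tax, the buyer price exceeds the seller price by 55: (184 − 0.1q) − (81 + 0.7q) = 55 → q' = 60.
Δq = 128.75 − 60 = 68.75; the wedge equals the tax, 55.
DWL = ½ × 68.75 × 55 = $1890.625 thousand.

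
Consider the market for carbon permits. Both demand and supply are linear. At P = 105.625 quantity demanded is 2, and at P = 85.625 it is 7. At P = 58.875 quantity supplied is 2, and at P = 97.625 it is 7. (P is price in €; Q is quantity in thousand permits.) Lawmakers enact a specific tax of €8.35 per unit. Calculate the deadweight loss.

€2.97 thousand

Demand slope = (85.625 − 105.625)/(7 − 2) = −4, so P = 113.625 − 4Q.
Supply slope = (97.625 − 58.875)/(7 − 2) = 7.75, so P = 43.375 + 7.75Q.
Competitive equilibrium: 113.625 − 4Q = 43.375 + 7.75Q → Q* = 5.9787, P* = 89.7101.
With the tax, the buyer price exceeds the seller price by 8.35: (113.625 − 4Q) − (43.375 + 7.75Q) = 8.35 → Q' = 5.2681.
ΔQ = 5.9787 − 5.2681 = 0.7106; the wedge equals the tax, 8.35.
Welfare loss = ½ × 0.7106 × 8.35 = €2.97 thousand.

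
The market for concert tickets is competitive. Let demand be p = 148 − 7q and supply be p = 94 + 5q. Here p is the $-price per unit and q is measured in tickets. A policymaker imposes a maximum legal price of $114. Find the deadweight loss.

$1.50

Competitive equilibrium: 148 − 7q = 94 + 5q → q* = 4.5, p* = 116.5.
At the ceiling p = 114, quantity supplied = (114 − 94)/5 = 4.
Willingness to pay at q' = 4: 148 − 7·4 = 120.
Δq = 4.5 − 4 = 0.5; wedge = 120 − 114 = 6.
DWL = ½ × 0.5 × 6 = $1.50.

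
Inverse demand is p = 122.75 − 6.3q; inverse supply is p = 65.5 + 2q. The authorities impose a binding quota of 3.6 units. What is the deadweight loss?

45.13

Competitive equilibrium: 122.75 − 6.3q = 65.5 + 2q → q* = 6.8976, p* = 79.2952.
At q = 3.6: demand price = 122.75 − 6.3·3.6 = 100.07; supply price = 65.5 + 2·3.6 = 72.7.
Δq = 6.8976 − 3.6 = 3.2976; wedge = 100.07 − 72.7 = 27.37.
Deadweight loss = ½ × 3.2976 × 27.37 = 45.13.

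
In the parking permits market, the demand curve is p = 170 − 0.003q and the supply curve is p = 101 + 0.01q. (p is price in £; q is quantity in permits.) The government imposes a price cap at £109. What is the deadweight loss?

£132075.38

Competitive equilibrium: 170 − 0.003q = 101 + 0.01q → q* = 5307.6923, p* = 154.0769.
At the ceiling p = 109, quantity supplied = (109 − 101)/0.01 = 800.
Willingness to pay at q' = 800: 170 − 0.003·800 = 167.6.
Δq = 5307.6923 − 800 = 4507.6923; wedge = 167.6 − 109 = 58.6.
The triangle = ½ × 4507.6923 × 58.6 = £132075.38.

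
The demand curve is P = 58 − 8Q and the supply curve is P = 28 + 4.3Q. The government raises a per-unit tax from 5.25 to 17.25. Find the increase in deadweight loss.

Competitive equilibrium: 58 − 8Q = 28 + 4.3Q → Q* = 2.439, P* = 38.4878.
For a per-unit tax t: ΔQ = t/12.3, so DWL = ½·t·(t/12.3) = t²/24.6.
At t = 5.25: DWL = 1.12. At t = 17.25: DWL = 12.096.
Increase = 12.096 − 1.12 = 10.98.

10.98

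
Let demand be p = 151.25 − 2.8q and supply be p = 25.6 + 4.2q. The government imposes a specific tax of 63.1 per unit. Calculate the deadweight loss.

284.40

Competitive equilibrium: 151.25 − 2.8q = 25.6 + 4.2q → q* = 17.95, p* = 100.99.
With the tax, the buyer price exceeds the seller price by 63.1: (151.25 − 2.8q) − (25.6 + 4.2q) = 63.1 → q' = 8.9357.
Δq = 17.95 − 8.9357 = 9.0143; the wedge equals the tax, 63.1.
Deadweight loss = ½ × 9.0143 × 63.1 = 284.40.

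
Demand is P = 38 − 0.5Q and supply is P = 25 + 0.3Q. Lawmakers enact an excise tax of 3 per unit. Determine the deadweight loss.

Competitive equilibrium: 38 − 0.5Q = 25 + 0.3Q → Q* = 16.25, P* = 29.875.
With the tax, the buyer price exceeds the seller price by 3: (38 − 0.5Q) − (25 + 0.3Q) = 3 → Q' = 12.5.
ΔQ = 16.25 − 12.5 = 3.75; the wedge equals the tax, 3.
Welfare loss = ½ × 3.75 × 3 = 5.625.

5.625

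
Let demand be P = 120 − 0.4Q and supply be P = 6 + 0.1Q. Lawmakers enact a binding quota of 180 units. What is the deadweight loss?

576

Competitive equilibrium: 120 − 0.4Q = 6 + 0.1Q → Q* = 228, P* = 28.8.
At Q = 180: demand price = 120 − 0.4·180 = 48; supply price = 6 + 0.1·180 = 24.
ΔQ = 228 − 180 = 48; wedge = 48 − 24 = 24.
Deadweight loss = ½ × 48 × 24 = 576.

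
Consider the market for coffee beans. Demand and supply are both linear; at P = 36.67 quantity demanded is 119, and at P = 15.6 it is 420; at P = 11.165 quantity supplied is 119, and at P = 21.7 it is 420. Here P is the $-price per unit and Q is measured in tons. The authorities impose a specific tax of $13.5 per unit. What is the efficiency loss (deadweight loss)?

Demand slope = (15.6 − 36.67)/(420 − 119) = −0.07, so P = 45 − 0.07Q.
Supply slope = (21.7 − 11.165)/(420 − 119) = 0.035, so P = 7 + 0.035Q.
Competitive equilibrium: 45 − 0.07Q = 7 + 0.035Q → Q* = 361.9048, P* = 19.6667.
With the tax, the buyer price exceeds the seller price by 13.5: (45 − 0.07Q) − (7 + 0.035Q) = 13.5 → Q' = 233.3333.
ΔQ = 361.9048 − 233.3333 = 128.5715; the wedge equals the tax, 13.5.
Deadweight loss = ½ × 128.5715 × 13.5 = $867.86.

$867.86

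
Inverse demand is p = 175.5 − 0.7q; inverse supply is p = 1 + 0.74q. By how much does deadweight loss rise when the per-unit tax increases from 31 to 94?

2734.375

Competitive equilibrium: 175.5 − 0.7q = 1 + 0.74q → q* = 121.1806, p* = 90.6736.
For a per-unit tax t: Δq = t/1.44, so DWL = ½·t·(t/1.44) = t²/2.88.
At t = 31: DWL = 333.681. At t = 94: DWL = 3068.056.
Increase = 3068.056 − 333.681 = 2734.375.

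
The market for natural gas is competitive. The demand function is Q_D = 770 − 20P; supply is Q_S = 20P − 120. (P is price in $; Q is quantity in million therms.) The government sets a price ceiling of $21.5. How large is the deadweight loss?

$11.25 million

In inverse form: demand P = 38.5 − 0.05Q, supply P = 6 + 0.05Q.
Competitive equilibrium: 38.5 − 0.05Q = 6 + 0.05Q → Q* = 325, P* = 22.25.
At the ceiling P = 21.5, quantity supplied = (21.5 − 6)/0.05 = 310.
Willingness to pay at Q' = 310: 38.5 − 0.05·310 = 23.
ΔQ = 325 − 310 = 15; wedge = 23 − 21.5 = 1.5.
DWL = ½ × 15 × 1.5 = $11.25 million.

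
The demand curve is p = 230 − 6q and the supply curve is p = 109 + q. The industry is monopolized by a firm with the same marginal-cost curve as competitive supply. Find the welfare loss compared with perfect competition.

Competitive equilibrium: 230 − 6q = 109 + q → q* = 17.2857, p* = 126.2857.
Marginal revenue: MR = 230 − 12q. Set MR = MC: 230 − 12q = 109 + q → q_m = 9.3077.
Price p_m = 230 − 6·9.3077 = 174.1538; MC(q_m) = 109 + 1·9.3077 = 118.3077.
Competitive q* = 17.2857, so Δq = 7.978; wedge = 174.1538 − 118.3077 = 55.8461.
The triangle = ½ × 7.978 × 55.8461 = 222.77.

222.77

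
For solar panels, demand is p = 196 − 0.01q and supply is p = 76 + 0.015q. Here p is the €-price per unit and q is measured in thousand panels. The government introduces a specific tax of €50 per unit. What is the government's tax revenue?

€140000 thousand

Competitive equilibrium: 196 − 0.01q = 76 + 0.015q → q* = 4800, p* = 148.
With the tax, the buyer price exceeds the seller price by 50: (196 − 0.01q) − (76 + 0.015q) = 50 → q' = 2800.
Tax revenue = 50 × 2800 = €140000 thousand.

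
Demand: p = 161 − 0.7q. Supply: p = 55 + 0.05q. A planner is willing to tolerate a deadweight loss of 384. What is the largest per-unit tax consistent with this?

24

Competitive equilibrium: 161 − 0.7q = 55 + 0.05q → q* = 141.3333, p* = 62.0667.
A tax t gives Δq = t/0.75 and wedge t, so DWL = t²/1.5.
t²/1.5 = 384 → t² = 576 → t = 24.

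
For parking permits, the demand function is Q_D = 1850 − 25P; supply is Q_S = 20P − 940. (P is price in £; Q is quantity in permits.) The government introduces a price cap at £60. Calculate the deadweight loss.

£72

In inverse form: demand P = 74 − 0.04Q, supply P = 47 + 0.05Q.
Competitive equilibrium: 74 − 0.04Q = 47 + 0.05Q → Q* = 300, P* = 62.
At the ceiling P = 60, quantity supplied = (60 − 47)/0.05 = 260.
Willingness to pay at Q' = 260: 74 − 0.04·260 = 63.6.
ΔQ = 300 − 260 = 40; wedge = 63.6 − 60 = 3.6.
DWL = ½ × 40 × 3.6 = £72.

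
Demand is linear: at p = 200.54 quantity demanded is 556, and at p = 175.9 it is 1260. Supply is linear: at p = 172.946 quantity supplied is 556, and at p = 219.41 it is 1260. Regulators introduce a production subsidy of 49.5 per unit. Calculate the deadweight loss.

12129.95

Demand slope = (175.9 − 200.54)/(1260 − 556) = −0.035, so p = 220 − 0.035q.
Supply slope = (219.41 − 172.946)/(1260 − 556) = 0.066, so p = 136.25 + 0.066q.
Competitive equilibrium: 220 − 0.035q = 136.25 + 0.066q → q* = 829.2079, p* = 190.9777.
The subsidy lowers effective supply by 49.5: p = 86.75 + 0.066q.
New quantity: 220 − 0.035q = 86.75 + 0.066q → q' = 1319.3069.
Overproduction Δq = 1319.3069 − 829.2079 = 490.099; wedge = subsidy = 49.5.
The triangle = ½ × 490.099 × 49.5 = 12129.95.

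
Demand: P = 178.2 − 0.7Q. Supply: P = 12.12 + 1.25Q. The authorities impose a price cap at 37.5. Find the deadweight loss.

Competitive equilibrium: 178.2 − 0.7Q = 12.12 + 1.25Q → Q* = 85.1692, P* = 118.5815.
At the ceiling P = 37.5, quantity supplied = (37.5 − 12.12)/1.25 = 20.304.
Willingness to pay at Q' = 20.304: 178.2 − 0.7·20.304 = 163.9872.
ΔQ = 85.1692 − 20.304 = 64.8652; wedge = 163.9872 − 37.5 = 126.4872.
Welfare loss = ½ × 64.8652 × 126.4872 = 4102.31.

4102.31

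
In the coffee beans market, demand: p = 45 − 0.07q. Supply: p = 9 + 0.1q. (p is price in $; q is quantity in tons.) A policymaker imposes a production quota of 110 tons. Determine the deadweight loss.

$880.26

Competitive equilibrium: 45 − 0.07q = 9 + 0.1q → q* = 211.7647, p* = 30.1765.
At q = 110: demand price = 45 − 0.07·110 = 37.3; supply price = 9 + 0.1·110 = 20.
Δq = 211.7647 − 110 = 101.7647; wedge = 37.3 − 20 = 17.3.
Deadweight loss = ½ × 101.7647 × 17.3 = $880.26.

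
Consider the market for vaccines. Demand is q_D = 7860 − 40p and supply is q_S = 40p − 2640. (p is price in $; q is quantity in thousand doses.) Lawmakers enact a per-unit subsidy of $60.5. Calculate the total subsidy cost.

$231110 thousand

In inverse form: demand p = 196.5 − 0.025q, supply p = 66 + 0.025q.
Competitive equilibrium: 196.5 − 0.025q = 66 + 0.025q → q* = 2610, p* = 131.25.
The subsidy lowers effective supply by 60.5: p = 5.5 + 0.025q.
New quantity: 196.5 − 0.025q = 5.5 + 0.025q → q' = 3820.
Total subsidy cost = 60.5 × 3820 = $231110 thousand.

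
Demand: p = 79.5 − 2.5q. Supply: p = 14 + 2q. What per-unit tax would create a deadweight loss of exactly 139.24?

35.4

Competitive equilibrium: 79.5 − 2.5q = 14 + 2q → q* = 14.5556, p* = 43.1111.
A tax t gives Δq = t/4.5 and wedge t, so DWL = t²/9.
t²/9 = 139.24 → t² = 1253.16 → t = 35.4.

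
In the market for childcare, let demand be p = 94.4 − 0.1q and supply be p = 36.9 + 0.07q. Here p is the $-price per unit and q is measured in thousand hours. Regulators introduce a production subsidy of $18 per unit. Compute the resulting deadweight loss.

Competitive equilibrium: 94.4 − 0.1q = 36.9 + 0.07q → q* = 338.2353, p* = 60.5765.
The subsidy lowers effective supply by 18: p = 18.9 + 0.07q.
New quantity: 94.4 − 0.1q = 18.9 + 0.07q → q' = 444.1176.
Overproduction Δq = 444.1176 − 338.2353 = 105.8823; wedge = subsidy = 18.
The triangle = ½ × 105.8823 × 18 = $952.94 thousand.

$952.94 thousand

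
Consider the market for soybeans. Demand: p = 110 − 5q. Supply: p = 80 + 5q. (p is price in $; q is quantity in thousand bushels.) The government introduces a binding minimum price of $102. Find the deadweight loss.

$9.80 thousand

Competitive equilibrium: 110 − 5q = 80 + 5q → q* = 3, p* = 95.
At the floor p = 102, quantity demanded = (110 − 102)/5 = 1.6.
Sellers' marginal cost at q' = 1.6: 80 + 5·1.6 = 88.
Δq = 3 − 1.6 = 1.4; wedge = 102 − 88 = 14.
DWL = ½ × 1.4 × 14 = $9.80 thousand.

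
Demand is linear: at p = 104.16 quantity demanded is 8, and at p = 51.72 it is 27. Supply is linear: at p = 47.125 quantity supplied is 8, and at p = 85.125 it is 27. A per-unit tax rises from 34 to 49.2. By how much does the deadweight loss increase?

132.84

Demand slope = (51.72 − 104.16)/(27 − 8) = −2.76, so p = 126.24 − 2.76q.
Supply slope = (85.125 − 47.125)/(27 − 8) = 2, so p = 31.125 + 2q.
Competitive equilibrium: 126.24 − 2.76q = 31.125 + 2q → q* = 19.9821, p* = 71.0893.
For a per-unit tax t: Δq = t/4.76, so DWL = ½·t·(t/4.76) = t²/9.52.
At t = 34: DWL = 121.429. At t = 49.2: DWL = 254.269.
Increase = 254.269 − 121.429 = 132.84.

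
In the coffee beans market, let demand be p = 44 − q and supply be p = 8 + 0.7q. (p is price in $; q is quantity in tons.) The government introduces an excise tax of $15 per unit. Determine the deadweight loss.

$66.18

Competitive equilibrium: 44 − q = 8 + 0.7q → q* = 21.1765, p* = 22.8235.
With the tax, the buyer price exceeds the seller price by 15: (44 − q) − (8 + 0.7q) = 15 → q' = 12.3529.
Δq = 21.1765 − 12.3529 = 8.8236; the wedge equals the tax, 15.
DWL = ½ × 8.8236 × 15 = $66.18.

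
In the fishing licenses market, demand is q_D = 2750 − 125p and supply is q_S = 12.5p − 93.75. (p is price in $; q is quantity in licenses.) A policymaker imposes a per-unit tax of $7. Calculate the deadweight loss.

$278.41

In inverse form: demand p = 22 − 0.008q, supply p = 7.5 + 0.08q.
Competitive equilibrium: 22 − 0.008q = 7.5 + 0.08q → q* = 164.7727, p* = 20.6818.
With the tax, the buyer price exceeds the seller price by 7: (22 − 0.008q) − (7.5 + 0.08q) = 7 → q' = 85.2273.
Δq = 164.7727 − 85.2273 = 79.5454; the wedge equals the tax, 7.
Deadweight loss = ½ × 79.5454 × 7 = $278.41.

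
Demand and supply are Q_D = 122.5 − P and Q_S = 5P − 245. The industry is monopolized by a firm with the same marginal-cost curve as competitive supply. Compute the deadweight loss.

In inverse form: demand P = 122.5 − Q, supply P = 49 + 0.2Q.
Competitive equilibrium: 122.5 − Q = 49 + 0.2Q → Q* = 61.25, P* = 61.25.
Marginal revenue: MR = 122.5 − 2Q. Set MR = MC: 122.5 − 2Q = 49 + 0.2Q → Q_m = 33.4091.
Price P_m = 122.5 − 1·33.4091 = 89.0909; MC(Q_m) = 49 + 0.2·33.4091 = 55.6818.
Competitive Q* = 61.25, so ΔQ = 27.8409; wedge = 89.0909 − 55.6818 = 33.4091.
The triangle = ½ × 27.8409 × 33.4091 = 465.07.

465.07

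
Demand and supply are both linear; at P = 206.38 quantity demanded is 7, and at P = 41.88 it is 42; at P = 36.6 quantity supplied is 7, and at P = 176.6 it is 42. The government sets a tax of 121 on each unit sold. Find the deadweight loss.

Demand slope = (41.88 − 206.38)/(42 − 7) = −4.7, so P = 239.28 − 4.7Q.
Supply slope = (176.6 − 36.6)/(42 − 7) = 4, so P = 8.6 + 4Q.
Competitive equilibrium: 239.28 − 4.7Q = 8.6 + 4Q → Q* = 26.51494, P* = 114.65977.
With the tax, the buyer price exceeds the seller price by 121: (239.28 − 4.7Q) − (8.6 + 4Q) = 121 → Q' = 12.6069.
ΔQ = 26.51494 − 12.6069 = 13.90804; the wedge equals the tax, 121.
Welfare loss = ½ × 13.90804 × 121 = 841.44.

841.44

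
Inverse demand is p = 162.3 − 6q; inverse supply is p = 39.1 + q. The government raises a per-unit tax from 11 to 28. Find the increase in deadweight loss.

47.36

Competitive equilibrium: 162.3 − 6q = 39.1 + q → q* = 17.6, p* = 56.7.
For a per-unit tax t: Δq = t/7, so DWL = ½·t·(t/7) = t²/14.
At t = 11: DWL = 8.643. At t = 28: DWL = 56.
Increase = 56 − 8.643 = 47.36.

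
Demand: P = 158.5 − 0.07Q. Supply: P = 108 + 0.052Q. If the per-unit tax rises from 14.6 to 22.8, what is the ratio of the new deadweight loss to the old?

2.439

Competitive equilibrium: 158.5 − 0.07Q = 108 + 0.052Q → Q* = 413.9344, P* = 129.5246.
For a per-unit tax t: ΔQ = t/0.122, so DWL = ½·t·(t/0.122) = t²/0.244.
At t = 14.6: DWL = 873.607. At t = 22.8: DWL = 2130.492.
Ratio = (22.8/14.6)² = 2.439.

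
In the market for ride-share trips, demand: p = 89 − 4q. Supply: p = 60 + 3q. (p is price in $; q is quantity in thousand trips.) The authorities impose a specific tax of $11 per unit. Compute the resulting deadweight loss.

$8.64 thousand

Competitive equilibrium: 89 − 4q = 60 + 3q → q* = 4.1429, p* = 72.4286.
With the tax, the buyer price exceeds the seller price by 11: (89 − 4q) − (60 + 3q) = 11 → q' = 2.5714.
Δq = 4.1429 − 2.5714 = 1.5715; the wedge equals the tax, 11.
Welfare loss = ½ × 1.5715 × 11 = $8.64 thousand.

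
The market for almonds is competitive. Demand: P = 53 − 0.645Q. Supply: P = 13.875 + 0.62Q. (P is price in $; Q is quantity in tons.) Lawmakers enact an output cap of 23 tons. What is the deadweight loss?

$39.76

Competitive equilibrium: 53 − 0.645Q = 13.875 + 0.62Q → Q* = 30.9289, P* = 33.0509.
At Q = 23: demand price = 53 − 0.645·23 = 38.165; supply price = 13.875 + 0.62·23 = 28.135.
ΔQ = 30.9289 − 23 = 7.9289; wedge = 38.165 − 28.135 = 10.03.
Welfare loss = ½ × 7.9289 × 10.03 = $39.76.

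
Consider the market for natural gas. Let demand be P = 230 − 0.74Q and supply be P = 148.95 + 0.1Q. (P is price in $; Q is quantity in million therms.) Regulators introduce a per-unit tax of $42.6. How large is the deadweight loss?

$1080.21 million

Competitive equilibrium: 230 − 0.74Q = 148.95 + 0.1Q → Q* = 96.4881, P* = 158.5988.
With the tax, the buyer price exceeds the seller price by 42.6: (230 − 0.74Q) − (148.95 + 0.1Q) = 42.6 → Q' = 45.7738.
ΔQ = 96.4881 − 45.7738 = 50.7143; the wedge equals the tax, 42.6.
Deadweight loss = ½ × 50.7143 × 42.6 = $1080.21 million.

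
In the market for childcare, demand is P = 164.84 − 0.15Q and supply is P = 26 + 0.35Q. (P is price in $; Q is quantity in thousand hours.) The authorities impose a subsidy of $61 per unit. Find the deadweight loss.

Competitive equilibrium: 164.84 − 0.15Q = 26 + 0.35Q → Q* = 277.68, P* = 123.188.
The subsidy lowers effective supply by 61: P = 0.35Q − 35.
New quantity: 164.84 − 0.15Q = 0.35Q − 35 → Q' = 399.68.
Overproduction ΔQ = 399.68 − 277.68 = 122; wedge = subsidy = 61.
Welfare loss = ½ × 122 × 61 = $3721 thousand.

$3721 thousand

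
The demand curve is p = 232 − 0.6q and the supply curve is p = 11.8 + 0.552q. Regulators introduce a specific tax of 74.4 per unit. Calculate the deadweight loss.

Competitive equilibrium: 232 − 0.6q = 11.8 + 0.552q → q* = 191.1458, p* = 117.3125.
With the tax, the buyer price exceeds the seller price by 74.4: (232 − 0.6q) − (11.8 + 0.552q) = 74.4 → q' = 126.5625.
Δq = 191.1458 − 126.5625 = 64.5833; the wedge equals the tax, 74.4.
The triangle = ½ × 64.5833 × 74.4 = 2402.50.

2402.50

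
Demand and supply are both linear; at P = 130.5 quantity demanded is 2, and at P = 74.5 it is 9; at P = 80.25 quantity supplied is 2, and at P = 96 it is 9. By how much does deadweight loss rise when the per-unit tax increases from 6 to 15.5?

Demand slope = (74.5 − 130.5)/(9 − 2) = −8, so P = 146.5 − 8Q.
Supply slope = (96 − 80.25)/(9 − 2) = 2.25, so P = 75.75 + 2.25Q.
Competitive equilibrium: 146.5 − 8Q = 75.75 + 2.25Q → Q* = 6.9024, P* = 91.2805.
For a per-unit tax t: ΔQ = t/10.25, so DWL = ½·t·(t/10.25) = t²/20.5.
At t = 6: DWL = 1.756. At t = 15.5: DWL = 11.72.
Increase = 11.72 − 1.756 = 9.96.

9.96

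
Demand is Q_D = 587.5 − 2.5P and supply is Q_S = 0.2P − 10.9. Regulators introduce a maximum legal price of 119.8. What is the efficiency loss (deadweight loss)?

1119.88

In inverse form: demand P = 235 − 0.4Q, supply P = 54.5 + 5Q.
Competitive equilibrium: 235 − 0.4Q = 54.5 + 5Q → Q* = 33.4259, P* = 221.6296.
At the ceiling P = 119.8, quantity supplied = (119.8 − 54.5)/5 = 13.06.
Willingness to pay at Q' = 13.06: 235 − 0.4·13.06 = 229.776.
ΔQ = 33.4259 − 13.06 = 20.3659; wedge = 229.776 − 119.8 = 109.976.
Welfare loss = ½ × 20.3659 × 109.976 = 1119.88.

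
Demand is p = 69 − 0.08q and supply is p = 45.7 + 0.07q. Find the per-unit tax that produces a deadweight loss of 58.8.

4.2

Competitive equilibrium: 69 − 0.08q = 45.7 + 0.07q → q* = 155.3333, p* = 56.5733.
A tax t gives Δq = t/0.15 and wedge t, so DWL = t²/0.3.
t²/0.3 = 58.8 → t² = 17.64 → t = 4.2.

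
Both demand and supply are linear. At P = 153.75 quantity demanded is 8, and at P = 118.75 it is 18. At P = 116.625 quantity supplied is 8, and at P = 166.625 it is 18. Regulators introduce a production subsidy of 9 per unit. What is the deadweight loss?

Demand slope = (118.75 − 153.75)/(18 − 8) = −3.5, so P = 181.75 − 3.5Q.
Supply slope = (166.625 − 116.625)/(18 − 8) = 5, so P = 76.625 + 5Q.
Competitive equilibrium: 181.75 − 3.5Q = 76.625 + 5Q → Q* = 12.36765, P* = 138.46324.
The subsidy lowers effective supply by 9: P = 67.625 + 5Q.
New quantity: 181.75 − 3.5Q = 67.625 + 5Q → Q' = 13.42647.
Overproduction ΔQ = 13.42647 − 12.36765 = 1.05882; wedge = subsidy = 9.
DWL = ½ × 1.05882 × 9 = 4.76.

4.76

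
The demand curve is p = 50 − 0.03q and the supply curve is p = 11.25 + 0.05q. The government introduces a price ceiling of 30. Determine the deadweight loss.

478.52

Competitive equilibrium: 50 − 0.03q = 11.25 + 0.05q → q* = 484.375, p* = 35.4688.
At the ceiling p = 30, quantity supplied = (30 − 11.25)/0.05 = 375.
Willingness to pay at q' = 375: 50 − 0.03·375 = 38.75.
Δq = 484.375 − 375 = 109.375; wedge = 38.75 − 30 = 8.75.
Deadweight loss = ½ × 109.375 × 8.75 = 478.52.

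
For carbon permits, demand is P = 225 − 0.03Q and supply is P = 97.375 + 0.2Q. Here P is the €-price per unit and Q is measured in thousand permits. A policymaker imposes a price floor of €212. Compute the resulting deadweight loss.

Competitive equilibrium: 225 − 0.03Q = 97.375 + 0.2Q → Q* = 554.8913, P* = 208.3533.
At the floor P = 212, quantity demanded = (225 − 212)/0.03 = 433.3333.
Sellers' marginal cost at Q' = 433.3333: 97.375 + 0.2·433.3333 = 184.0417.
ΔQ = 554.8913 − 433.3333 = 121.558; wedge = 212 − 184.0417 = 27.9583.
Deadweight loss = ½ × 121.558 × 27.9583 = €1699.28 thousand.

€1699.28 thousand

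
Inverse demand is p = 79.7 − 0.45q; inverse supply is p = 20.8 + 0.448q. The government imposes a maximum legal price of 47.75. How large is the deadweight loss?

13.26

Competitive equilibrium: 79.7 − 0.45q = 20.8 + 0.448q → q* = 65.5902, p* = 50.1844.
At the ceiling p = 47.75, quantity supplied = (47.75 − 20.8)/0.448 = 60.1563.
Willingness to pay at q' = 60.1563: 79.7 − 0.45·60.1563 = 52.6297.
Δq = 65.5902 − 60.1563 = 5.4339; wedge = 52.6297 − 47.75 = 4.8797.
Deadweight loss = ½ × 5.4339 × 4.8797 = 13.26.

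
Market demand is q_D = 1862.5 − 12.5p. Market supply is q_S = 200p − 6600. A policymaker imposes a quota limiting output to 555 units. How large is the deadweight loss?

In inverse form: demand p = 149 − 0.08q, supply p = 33 + 0.005q.
Competitive equilibrium: 149 − 0.08q = 33 + 0.005q → q* = 1364.7059, p* = 39.8235.
At q = 555: demand price = 149 − 0.08·555 = 104.6; supply price = 33 + 0.005·555 = 35.775.
Δq = 1364.7059 − 555 = 809.7059; wedge = 104.6 − 35.775 = 68.825.
DWL = ½ × 809.7059 × 68.825 = 27864.

27864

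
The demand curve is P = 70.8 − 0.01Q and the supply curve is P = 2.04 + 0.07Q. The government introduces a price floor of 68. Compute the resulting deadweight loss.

13432.81

Competitive equilibrium: 70.8 − 0.01Q = 2.04 + 0.07Q → Q* = 859.5, P* = 62.205.
At the floor P = 68, quantity demanded = (70.8 − 68)/0.01 = 280.
Sellers' marginal cost at Q' = 280: 2.04 + 0.07·280 = 21.64.
ΔQ = 859.5 − 280 = 579.5; wedge = 68 − 21.64 = 46.36.
Deadweight loss = ½ × 579.5 × 46.36 = 13432.81.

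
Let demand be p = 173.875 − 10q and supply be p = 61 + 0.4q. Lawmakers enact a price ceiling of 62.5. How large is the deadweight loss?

262.38

Competitive equilibrium: 173.875 − 10q = 61 + 0.4q → q* = 10.8534, p* = 65.3413.
At the ceiling p = 62.5, quantity supplied = (62.5 − 61)/0.4 = 3.75.
Willingness to pay at q' = 3.75: 173.875 − 10·3.75 = 136.375.
Δq = 10.8534 − 3.75 = 7.1034; wedge = 136.375 − 62.5 = 73.875.
Welfare loss = ½ × 7.1034 × 73.875 = 262.38.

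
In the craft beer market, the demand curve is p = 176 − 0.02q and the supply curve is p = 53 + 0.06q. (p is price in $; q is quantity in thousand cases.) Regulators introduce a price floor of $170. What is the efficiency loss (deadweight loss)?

Competitive equilibrium: 176 − 0.02q = 53 + 0.06q → q* = 1537.5, p* = 145.25.
At the floor p = 170, quantity demanded = (176 − 170)/0.02 = 300.
Sellers' marginal cost at q' = 300: 53 + 0.06·300 = 71.
Δq = 1537.5 − 300 = 1237.5; wedge = 170 − 71 = 99.
Deadweight loss = ½ × 1237.5 × 99 = $61256.25 thousand.

$61256.25 thousand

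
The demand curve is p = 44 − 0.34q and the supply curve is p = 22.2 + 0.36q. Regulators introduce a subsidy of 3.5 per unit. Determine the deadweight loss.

Competitive equilibrium: 44 − 0.34q = 22.2 + 0.36q → q* = 31.1429, p* = 33.4114.
The subsidy lowers effective supply by 3.5: p = 18.7 + 0.36q.
New quantity: 44 − 0.34q = 18.7 + 0.36q → q' = 36.1429.
Overproduction Δq = 36.1429 − 31.1429 = 5; wedge = subsidy = 3.5.
The triangle = ½ × 5 × 3.5 = 8.75.

8.75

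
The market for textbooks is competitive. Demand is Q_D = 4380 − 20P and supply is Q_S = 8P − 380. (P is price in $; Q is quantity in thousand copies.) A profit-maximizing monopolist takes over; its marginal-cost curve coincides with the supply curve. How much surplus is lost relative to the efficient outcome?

$4149.88 thousand

In inverse form: demand P = 219 − 0.05Q, supply P = 47.5 + 0.125Q.
Competitive equilibrium: 219 − 0.05Q = 47.5 + 0.125Q → Q* = 980, P* = 170.
Marginal revenue: MR = 219 − 0.1Q. Set MR = MC: 219 − 0.1Q = 47.5 + 0.125Q → Q_m = 762.2222.
Price P_m = 219 − 0.05·762.2222 = 180.8889; MC(Q_m) = 47.5 + 0.125·762.2222 = 142.7778.
Competitive Q* = 980, so ΔQ = 217.7778; wedge = 180.8889 − 142.7778 = 38.1111.
DWL = ½ × 217.7778 × 38.1111 = $4149.88 thousand.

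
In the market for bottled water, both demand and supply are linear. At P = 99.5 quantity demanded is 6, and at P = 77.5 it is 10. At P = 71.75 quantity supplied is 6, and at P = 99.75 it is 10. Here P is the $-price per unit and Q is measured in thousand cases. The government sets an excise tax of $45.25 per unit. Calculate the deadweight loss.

Demand slope = (77.5 − 99.5)/(10 − 6) = −5.5, so P = 132.5 − 5.5Q.
Supply slope = (99.75 − 71.75)/(10 − 6) = 7, so P = 29.75 + 7Q.
Competitive equilibrium: 132.5 − 5.5Q = 29.75 + 7Q → Q* = 8.22, P* = 87.29.
With the tax, the buyer price exceeds the seller price by 45.25: (132.5 − 5.5Q) − (29.75 + 7Q) = 45.25 → Q' = 4.6.
ΔQ = 8.22 − 4.6 = 3.62; the wedge equals the tax, 45.25.
The triangle = ½ × 3.62 × 45.25 = $81.90 thousand.

$81.90 thousand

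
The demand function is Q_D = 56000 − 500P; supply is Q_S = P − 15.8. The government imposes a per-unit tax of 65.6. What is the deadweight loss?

2147.39

In inverse form: demand P = 112 − 0.002Q, supply P = 15.8 + Q.
Competitive equilibrium: 112 − 0.002Q = 15.8 + Q → Q* = 96.008, P* = 111.808.
With the tax, the buyer price exceeds the seller price by 65.6: (112 − 0.002Q) − (15.8 + Q) = 65.6 → Q' = 30.5389.
ΔQ = 96.008 − 30.5389 = 65.4691; the wedge equals the tax, 65.6.
DWL = ½ × 65.4691 × 65.6 = 2147.39.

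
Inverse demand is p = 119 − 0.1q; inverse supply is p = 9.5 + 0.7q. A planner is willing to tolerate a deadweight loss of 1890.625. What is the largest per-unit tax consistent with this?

Competitive equilibrium: 119 − 0.1q = 9.5 + 0.7q → q* = 136.875, p* = 105.3125.
A tax t gives Δq = t/0.8 and wedge t, so DWL = t²/1.6.
t²/1.6 = 1890.625 → t² = 3025 → t = 55.

55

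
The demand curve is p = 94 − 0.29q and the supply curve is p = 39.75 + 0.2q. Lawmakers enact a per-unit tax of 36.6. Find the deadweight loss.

1366.90

Competitive equilibrium: 94 − 0.29q = 39.75 + 0.2q → q* = 110.7143, p* = 61.8929.
With the tax, the buyer price exceeds the seller price by 36.6: (94 − 0.29q) − (39.75 + 0.2q) = 36.6 → q' = 36.0204.
Δq = 110.7143 − 36.0204 = 74.6939; the wedge equals the tax, 36.6.
Deadweight loss = ½ × 74.6939 × 36.6 = 1366.90.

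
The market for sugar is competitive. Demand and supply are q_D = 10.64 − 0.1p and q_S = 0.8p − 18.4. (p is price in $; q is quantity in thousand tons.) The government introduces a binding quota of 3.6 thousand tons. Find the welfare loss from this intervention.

$81.796 thousand

In inverse form: demand p = 106.4 − 10q, supply p = 23 + 1.25q.
Competitive equilibrium: 106.4 − 10q = 23 + 1.25q → q* = 7.41333, p* = 32.26667.
At q = 3.6: demand price = 106.4 − 10·3.6 = 70.4; supply price = 23 + 1.25·3.6 = 27.5.
Δq = 7.41333 − 3.6 = 3.81333; wedge = 70.4 − 27.5 = 42.9.
Welfare loss = ½ × 3.81333 × 42.9 = $81.796 thousand.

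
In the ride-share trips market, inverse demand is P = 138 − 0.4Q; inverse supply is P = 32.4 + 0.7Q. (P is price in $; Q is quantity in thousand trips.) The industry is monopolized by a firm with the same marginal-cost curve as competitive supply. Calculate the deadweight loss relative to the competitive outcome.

Competitive equilibrium: 138 − 0.4Q = 32.4 + 0.7Q → Q* = 96, P* = 99.6.
Marginal revenue: MR = 138 − 0.8Q. Set MR = MC: 138 − 0.8Q = 32.4 + 0.7Q → Q_m = 70.4.
Price P_m = 138 − 0.4·70.4 = 109.84; MC(Q_m) = 32.4 + 0.7·70.4 = 81.68.
Competitive Q* = 96, so ΔQ = 25.6; wedge = 109.84 − 81.68 = 28.16.
The triangle = ½ × 25.6 × 28.16 = $360.448 thousand.

$360.448 thousand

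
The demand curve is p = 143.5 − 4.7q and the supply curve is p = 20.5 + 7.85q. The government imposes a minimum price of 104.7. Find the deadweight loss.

14.99

Competitive equilibrium: 143.5 − 4.7q = 20.5 + 7.85q → q* = 9.8008, p* = 97.4363.
At the floor p = 104.7, quantity demanded = (143.5 − 104.7)/4.7 = 8.2553.
Sellers' marginal cost at q' = 8.2553: 20.5 + 7.85·8.2553 = 85.3041.
Δq = 9.8008 − 8.2553 = 1.5455; wedge = 104.7 − 85.3041 = 19.3959.
DWL = ½ × 1.5455 × 19.3959 = 14.99.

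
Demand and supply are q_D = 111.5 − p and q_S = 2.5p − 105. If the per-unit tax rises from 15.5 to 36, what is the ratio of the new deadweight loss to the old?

In inverse form: demand p = 111.5 − q, supply p = 42 + 0.4q.
Competitive equilibrium: 111.5 − q = 42 + 0.4q → q* = 49.6429, p* = 61.8571.
For a per-unit tax t: Δq = t/1.4, so DWL = ½·t·(t/1.4) = t²/2.8.
At t = 15.5: DWL = 85.804. At t = 36: DWL = 462.857.
Ratio = (36/15.5)² = 5.394.

5.394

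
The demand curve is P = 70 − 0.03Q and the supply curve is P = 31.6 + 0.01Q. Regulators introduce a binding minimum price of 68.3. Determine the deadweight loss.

Competitive equilibrium: 70 − 0.03Q = 31.6 + 0.01Q → Q* = 960, P* = 41.2.
At the floor P = 68.3, quantity demanded = (70 − 68.3)/0.03 = 56.66667.
Sellers' marginal cost at Q' = 56.66667: 31.6 + 0.01·56.66667 = 32.16667.
ΔQ = 960 − 56.66667 = 903.33333; wedge = 68.3 − 32.16667 = 36.13333.
DWL = ½ × 903.33333 × 36.13333 = 16320.22.

16320.22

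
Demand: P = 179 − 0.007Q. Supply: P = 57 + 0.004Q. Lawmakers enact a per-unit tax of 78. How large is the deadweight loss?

Competitive equilibrium: 179 − 0.007Q = 57 + 0.004Q → Q* = 11090.9091, P* = 101.3636.
With the tax, the buyer price exceeds the seller price by 78: (179 − 0.007Q) − (57 + 0.004Q) = 78 → Q' = 4000.
ΔQ = 11090.9091 − 4000 = 7090.9091; the wedge equals the tax, 78.
The triangle = ½ × 7090.9091 × 78 = 276545.45.

276545.45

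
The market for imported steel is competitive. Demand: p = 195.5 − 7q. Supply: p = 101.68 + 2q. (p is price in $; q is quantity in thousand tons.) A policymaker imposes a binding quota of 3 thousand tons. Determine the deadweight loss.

Competitive equilibrium: 195.5 − 7q = 101.68 + 2q → q* = 10.4244, p* = 122.5289.
At q = 3: demand price = 195.5 − 7·3 = 174.5; supply price = 101.68 + 2·3 = 107.68.
Δq = 10.4244 − 3 = 7.4244; wedge = 174.5 − 107.68 = 66.82.
Welfare loss = ½ × 7.4244 × 66.82 = $248.05 thousand.

$248.05 thousand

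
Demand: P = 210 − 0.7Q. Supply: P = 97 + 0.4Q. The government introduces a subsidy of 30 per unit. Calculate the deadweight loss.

409.09

Competitive equilibrium: 210 − 0.7Q = 97 + 0.4Q → Q* = 102.7273, P* = 138.0909.
The subsidy lowers effective supply by 30: P = 67 + 0.4Q.
New quantity: 210 − 0.7Q = 67 + 0.4Q → Q' = 130.
Overproduction ΔQ = 130 − 102.7273 = 27.2727; wedge = subsidy = 30.
Deadweight loss = ½ × 27.2727 × 30 = 409.09.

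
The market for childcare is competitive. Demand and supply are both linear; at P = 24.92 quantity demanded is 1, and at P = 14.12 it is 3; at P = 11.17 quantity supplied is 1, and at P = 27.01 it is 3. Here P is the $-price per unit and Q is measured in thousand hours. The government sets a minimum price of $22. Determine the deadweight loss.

Demand slope = (14.12 − 24.92)/(3 − 1) = −5.4, so P = 30.32 − 5.4Q.
Supply slope = (27.01 − 11.17)/(3 − 1) = 7.92, so P = 3.25 + 7.92Q.
Competitive equilibrium: 30.32 − 5.4Q = 3.25 + 7.92Q → Q* = 2.0323, P* = 19.3457.
At the floor P = 22, quantity demanded = (30.32 − 22)/5.4 = 1.5407.
Sellers' marginal cost at Q' = 1.5407: 3.25 + 7.92·1.5407 = 15.4523.
ΔQ = 2.0323 − 1.5407 = 0.4916; wedge = 22 − 15.4523 = 6.5477.
The triangle = ½ × 0.4916 × 6.5477 = $1.61 thousand.

$1.61 thousand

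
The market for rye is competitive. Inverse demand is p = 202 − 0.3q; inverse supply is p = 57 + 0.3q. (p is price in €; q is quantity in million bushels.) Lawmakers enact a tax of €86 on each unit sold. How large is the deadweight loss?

€6163.33 million

Competitive equilibrium: 202 − 0.3q = 57 + 0.3q → q* = 241.66667, p* = 129.5.
With the tax, the buyer price exceeds the seller price by 86: (202 − 0.3q) − (57 + 0.3q) = 86 → q' = 98.33333.
Δq = 241.66667 − 98.33333 = 143.33334; the wedge equals the tax, 86.
Deadweight loss = ½ × 143.33334 × 86 = €6163.33 million.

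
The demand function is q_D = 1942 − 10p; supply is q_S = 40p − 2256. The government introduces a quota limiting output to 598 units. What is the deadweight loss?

15901.21

In inverse form: demand p = 194.2 − 0.1q, supply p = 56.4 + 0.025q.
Competitive equilibrium: 194.2 − 0.1q = 56.4 + 0.025q → q* = 1102.4, p* = 83.96.
At q = 598: demand price = 194.2 − 0.1·598 = 134.4; supply price = 56.4 + 0.025·598 = 71.35.
Δq = 1102.4 − 598 = 504.4; wedge = 134.4 − 71.35 = 63.05.
Deadweight loss = ½ × 504.4 × 63.05 = 15901.21.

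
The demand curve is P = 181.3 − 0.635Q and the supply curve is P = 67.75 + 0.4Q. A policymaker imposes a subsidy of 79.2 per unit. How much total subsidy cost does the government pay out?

14749.57

Competitive equilibrium: 181.3 − 0.635Q = 67.75 + 0.4Q → Q* = 109.7101, P* = 111.6341.
The subsidy lowers effective supply by 79.2: P = 0.4Q − 11.45.
New quantity: 181.3 − 0.635Q = 0.4Q − 11.45 → Q' = 186.2319.
Total subsidy cost = 79.2 × 186.2319 = 14749.57.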